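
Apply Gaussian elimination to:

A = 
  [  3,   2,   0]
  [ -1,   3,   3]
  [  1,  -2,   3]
Row operations:
R2 → R2 + (1/3)·R1
R3 → R3 - (1/3)·R1
R3 → R3 + (8/11)·R2

Resulting echelon form:
REF = 
  [    3,     2,     0]
  [    0,  11/3,     3]
  [    0,     0, 57/11]

Rank = 3 (number of non-zero pivot rows).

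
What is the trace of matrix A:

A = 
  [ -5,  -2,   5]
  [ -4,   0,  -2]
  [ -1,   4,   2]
-3

tr(A) = -5 + 0 + 2 = -3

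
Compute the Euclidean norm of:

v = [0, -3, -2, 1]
3.742

||v||₂ = √((0)² + (-3)² + (-2)² + (1)²) = √14 = 3.742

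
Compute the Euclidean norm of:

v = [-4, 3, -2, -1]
5.477

||v||₂ = √((-4)² + (3)² + (-2)² + (-1)²) = √30 = 5.477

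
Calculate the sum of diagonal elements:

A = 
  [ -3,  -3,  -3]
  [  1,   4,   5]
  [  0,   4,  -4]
-3

tr(A) = -3 + 4 + -4 = -3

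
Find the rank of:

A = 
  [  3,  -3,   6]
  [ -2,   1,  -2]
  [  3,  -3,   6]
Row reduce:
R2 → R2 + (2/3)·R1
R3 → R3 - (1)·R1
REF = 
  [  3,  -3,   6]
  [  0,  -1,   2]
  [  0,   0,   0]
Pivot columns: 1, 2 → 2 pivots.

rank(A) = 2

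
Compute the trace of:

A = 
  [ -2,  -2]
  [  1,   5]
3

tr(A) = -2 + 5 = 3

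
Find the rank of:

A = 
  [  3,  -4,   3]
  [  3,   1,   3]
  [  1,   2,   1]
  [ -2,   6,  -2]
Row reduce:
R2 → R2 - (1)·R1
R3 → R3 - (1/3)·R1
R4 → R4 + (2/3)·R1
R3 → R3 - (2/3)·R2
R4 → R4 - (2/3)·R2
REF = 
  [  3,  -4,   3]
  [  0,   5,   0]
  [  0,   0,   0]
  [  0,   0,   0]
Pivot columns: 1, 2 → 2 pivots.

rank(A) = 2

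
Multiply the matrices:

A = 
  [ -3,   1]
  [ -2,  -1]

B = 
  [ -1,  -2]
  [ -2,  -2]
A is 2×2 and B is 2×2, so AB is 2×2. Each entry is (row of A)·(column of B):
AB[1,1] = (-3)(-1) + (1)(-2) = 1
AB[1,2] = (-3)(-2) + (1)(-2) = 4
AB[2,1] = (-2)(-1) + (-1)(-2) = 4
AB[2,2] = (-2)(-2) + (-1)(-2) = 6

AB = 
  [  1,   4]
  [  4,   6]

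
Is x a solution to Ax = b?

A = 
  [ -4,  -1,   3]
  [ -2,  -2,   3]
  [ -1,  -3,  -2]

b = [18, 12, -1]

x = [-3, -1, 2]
No

Ax = [19, 14, 2] ≠ b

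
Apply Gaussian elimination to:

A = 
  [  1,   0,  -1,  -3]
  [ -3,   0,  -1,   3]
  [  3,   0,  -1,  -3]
Row operations:
R2 → R2 + (3)·R1
R3 → R3 - (3)·R1
R3 → R3 + (1/2)·R2

Resulting echelon form:
REF = 
  [  1,   0,  -1,  -3]
  [  0,   0,  -4,  -6]
  [  0,   0,   0,   3]

Rank = 3 (number of non-zero pivot rows).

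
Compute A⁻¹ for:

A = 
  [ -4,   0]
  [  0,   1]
det(A) = (-4)(1) - (0)(0) = -4
For a 2×2 matrix, A⁻¹ = (1/det(A)) · [[d, -b], [-c, a]]
    = (-1/4) · [[1, 0], [0, -4]]

A⁻¹ = 
  [-1/4,    0]
  [   0,    1]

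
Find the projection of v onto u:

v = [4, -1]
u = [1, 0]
v·u = (4)(1) + (-1)(0) = 4
u·u = (1)² + (0)² = 1
proj_u(v) = (v·u / u·u) × u = (4/1) × u = (4) × u

proj_u(v) = [4, 0]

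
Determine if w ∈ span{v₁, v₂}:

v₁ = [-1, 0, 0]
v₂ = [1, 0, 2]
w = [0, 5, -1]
No

Form the augmented matrix and row-reduce:
[v₁|v₂|w] = 
  [ -1,   1,   0]
  [  0,   0,   5]
  [  0,   2,  -1]
Swap R2 ↔ R3
REF = 
  [ -1,   1,   0]
  [  0,   2,  -1]
  [  0,   0,   5]

Row 3 reads [0 0 | 5], i.e. 0 = 5, so the system is inconsistent and w ∉ span{v₁, v₂}.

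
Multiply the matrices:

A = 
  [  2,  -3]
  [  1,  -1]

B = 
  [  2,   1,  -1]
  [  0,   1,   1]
A is 2×2 and B is 2×3, so AB is 2×3. Each entry is (row of A)·(column of B):
AB[1,1] = (2)(2) + (-3)(0) = 4
AB[1,2] = (2)(1) + (-3)(1) = -1
AB[1,3] = (2)(-1) + (-3)(1) = -5
AB[2,1] = (1)(2) + (-1)(0) = 2
AB[2,2] = (1)(1) + (-1)(1) = 0
AB[2,3] = (1)(-1) + (-1)(1) = -2

AB = 
  [  4,  -1,  -5]
  [  2,   0,  -2]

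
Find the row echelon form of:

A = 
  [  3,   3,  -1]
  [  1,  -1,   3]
Row operations:
R2 → R2 - (1/3)·R1

Resulting echelon form:
REF = 
  [   3,    3,   -1]
  [   0,   -2, 10/3]

Rank = 2 (number of non-zero pivot rows).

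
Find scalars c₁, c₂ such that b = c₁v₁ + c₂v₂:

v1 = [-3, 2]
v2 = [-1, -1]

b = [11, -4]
c1 = -3, c2 = -2

b = -3·v1 + -2·v2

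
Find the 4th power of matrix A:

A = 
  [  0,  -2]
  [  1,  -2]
A^4 = 
  [ -4,   0]
  [  0,  -4]

A² = A·A:
A²[1,1] = (0)(0) + (-2)(1) = -2
A²[1,2] = (0)(-2) + (-2)(-2) = 4
A²[2,1] = (1)(0) + (-2)(1) = -2
A²[2,2] = (1)(-2) + (-2)(-2) = 2
A² = 
  [ -2,   4]
  [ -2,   2]

A^3 = A^2·A:
A^3[1,1] = (-2)(0) + (4)(1) = 4
A^3[1,2] = (-2)(-2) + (4)(-2) = -4
A^3[2,1] = (-2)(0) + (2)(1) = 2
A^3[2,2] = (-2)(-2) + (2)(-2) = 0
A^3 = 
  [  4,  -4]
  [  2,   0]

A^4 = A^3·A:
A^4[1,1] = (4)(0) + (-4)(1) = -4
A^4[1,2] = (4)(-2) + (-4)(-2) = 0
A^4[2,1] = (2)(0) + (0)(1) = 0
A^4[2,2] = (2)(-2) + (0)(-2) = -4
A^4 = 
  [ -4,   0]
  [  0,  -4]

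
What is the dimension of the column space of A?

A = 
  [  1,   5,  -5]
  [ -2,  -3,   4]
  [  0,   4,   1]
dim(Col(A)) = 3

Row reduce:
R2 → R2 + (2)·R1
R3 → R3 - (4/7)·R2
REF = 
  [   1,    5,   -5]
  [   0,    7,   -6]
  [   0,    0, 31/7]
Pivot columns: 1, 2, 3 → 3 pivots.
dim(Col(A)) = number of pivot columns = 3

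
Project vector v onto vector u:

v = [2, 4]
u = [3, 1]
proj_u(v) = [3, 1]

v·u = (2)(3) + (4)(1) = 10
u·u = (3)² + (1)² = 10
proj_u(v) = (v·u / u·u) × u = (10/10) × u = (1) × u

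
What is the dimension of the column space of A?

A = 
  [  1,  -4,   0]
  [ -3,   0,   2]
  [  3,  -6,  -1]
Row reduce:
R2 → R2 + (3)·R1
R3 → R3 - (3)·R1
R3 → R3 + (1/2)·R2
REF = 
  [  1,  -4,   0]
  [  0, -12,   2]
  [  0,   0,   0]
Pivot columns: 1, 2 → 2 pivots.
dim(Col(A)) = number of pivot columns = 2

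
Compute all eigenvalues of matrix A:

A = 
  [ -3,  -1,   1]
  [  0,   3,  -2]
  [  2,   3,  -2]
Characteristic polynomial: det(λI - A) = λ³ + 2λ² - 5λ + 2
Testing integer divisors of the constant term: p(1) = 0, so (λ - 1) is a factor:
p(λ) = (λ - 1)(λ² + 3λ - 2)
λ² + 3λ - 2 = 0  ⇒  λ = (-3 ± √((3)² - 4·(-2)))/2 = (-3 ± √(17))/2
  = (-3 + √17)/2,  (-3 - √17)/2

λ = 1, (-3 + √17)/2, (-3 - √17)/2  (≈ 1, 0.5616, -3.562)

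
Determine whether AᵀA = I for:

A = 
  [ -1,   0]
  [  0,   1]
Yes

AᵀA = 
  [  1,   0]
  [  0,   1]
= I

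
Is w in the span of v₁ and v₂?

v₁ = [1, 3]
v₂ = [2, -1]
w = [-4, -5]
Yes

Form the augmented matrix and row-reduce:
[v₁|v₂|w] = 
  [  1,   2,  -4]
  [  3,  -1,  -5]
R2 → R2 - (3)·R1
REF = 
  [  1,   2,  -4]
  [  0,  -7,   7]

No row of the form [0 0 | nonzero], so the system is consistent. Back-substitution gives c₁ = -2, c₂ = -1: w = (-2)·v₁ + (-1)·v₂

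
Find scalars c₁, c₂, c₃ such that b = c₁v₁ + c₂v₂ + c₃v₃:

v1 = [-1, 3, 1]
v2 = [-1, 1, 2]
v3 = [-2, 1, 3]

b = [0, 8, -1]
c1 = 3, c2 = 1, c3 = -2

b = 3·v1 + 1·v2 + -2·v3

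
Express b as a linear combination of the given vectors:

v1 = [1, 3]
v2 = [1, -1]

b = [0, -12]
c1 = -3, c2 = 3

b = -3·v1 + 3·v2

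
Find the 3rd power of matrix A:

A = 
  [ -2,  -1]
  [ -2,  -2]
A^3 = 
  [-20, -14]
  [-28, -20]

A² = A·A:
A²[1,1] = (-2)(-2) + (-1)(-2) = 6
A²[1,2] = (-2)(-1) + (-1)(-2) = 4
A²[2,1] = (-2)(-2) + (-2)(-2) = 8
A²[2,2] = (-2)(-1) + (-2)(-2) = 6
A² = 
  [  6,   4]
  [  8,   6]

A^3 = A^2·A:
A^3[1,1] = (6)(-2) + (4)(-2) = -20
A^3[1,2] = (6)(-1) + (4)(-2) = -14
A^3[2,1] = (8)(-2) + (6)(-2) = -28
A^3[2,2] = (8)(-1) + (6)(-2) = -20
A^3 = 
  [-20, -14]
  [-28, -20]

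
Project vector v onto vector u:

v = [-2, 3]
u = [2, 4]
v·u = (-2)(2) + (3)(4) = 8
u·u = (2)² + (4)² = 20
proj_u(v) = (v·u / u·u) × u = (8/20) × u = (2/5) × u

proj_u(v) = [4/5, 8/5]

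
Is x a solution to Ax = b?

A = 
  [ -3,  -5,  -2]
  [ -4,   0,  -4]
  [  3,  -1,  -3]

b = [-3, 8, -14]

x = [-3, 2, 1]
Yes

Ax = [-3, 8, -14] = b ✓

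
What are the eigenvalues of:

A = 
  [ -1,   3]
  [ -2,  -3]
λ = -2 + i√5, -2 - i√5  (≈ -2 + 2.236i, -2 - 2.236i)

tr(A) = -4, det(A) = 9
Characteristic polynomial: λ² - tr(A)λ + det(A) = λ² + 4λ + 9
λ² + 4λ + 9 = 0  ⇒  λ = (-4 ± √((4)² - 4·(9)))/2 = (-4 ± √(-20))/2
  = -2 + i√5,  -2 - i√5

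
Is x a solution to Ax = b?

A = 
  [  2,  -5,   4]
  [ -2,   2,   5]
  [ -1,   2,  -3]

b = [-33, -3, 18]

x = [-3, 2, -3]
No

Ax = [-28, -5, 16] ≠ b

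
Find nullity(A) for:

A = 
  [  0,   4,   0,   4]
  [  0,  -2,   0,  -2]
nullity(A) = 3

Row reduce:
R2 → R2 + (1/2)·R1
REF = 
  [  0,   4,   0,   4]
  [  0,   0,   0,   0]
Pivot columns: 2 → 1 pivot.
rank(A) = 1, so nullity(A) = 4 - 1 = 3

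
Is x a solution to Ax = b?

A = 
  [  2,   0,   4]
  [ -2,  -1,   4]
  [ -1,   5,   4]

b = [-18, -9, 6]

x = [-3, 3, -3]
Yes

Ax = [-18, -9, 6] = b ✓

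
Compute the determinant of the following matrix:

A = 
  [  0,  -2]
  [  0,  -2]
0

For a 2×2 matrix, det = ad - bc = (0)(-2) - (-2)(0) = 0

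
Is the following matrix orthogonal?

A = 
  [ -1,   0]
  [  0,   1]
Yes

AᵀA = 
  [  1,   0]
  [  0,   1]
= I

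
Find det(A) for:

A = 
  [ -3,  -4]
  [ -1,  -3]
5

For a 2×2 matrix, det = ad - bc = (-3)(-3) - (-4)(-1) = 5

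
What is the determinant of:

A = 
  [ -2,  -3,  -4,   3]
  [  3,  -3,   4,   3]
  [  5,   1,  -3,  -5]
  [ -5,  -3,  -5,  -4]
1411

Cofactor expansion along row 1: det(A) = a₁₁M₁₁ - a₁₂M₁₂ + a₁₃M₁₃ - a₁₄M₁₄

M₁₁ = det[[-3, 4, 3]; [1, -3, -5]; [-3, -5, -4]]
  = (-3)·((-3)(-4) - (-5)(-5)) - (4)·((1)(-4) - (-5)(-3)) + (3)·((1)(-5) - (-3)(-3))
  = (-3)(-13) - (4)(-19) + (3)(-14)
  = 73
M₁₂ = det[[3, 4, 3]; [5, -3, -5]; [-5, -5, -4]]
  = (3)·((-3)(-4) - (-5)(-5)) - (4)·((5)(-4) - (-5)(-5)) + (3)·((5)(-5) - (-3)(-5))
  = (3)(-13) - (4)(-45) + (3)(-40)
  = 21
M₁₃ = det[[3, -3, 3]; [5, 1, -5]; [-5, -3, -4]]
  = (3)·((1)(-4) - (-5)(-3)) - (-3)·((5)(-4) - (-5)(-5)) + (3)·((5)(-3) - (1)(-5))
  = (3)(-19) - (-3)(-45) + (3)(-10)
  = -222
M₁₄ = det[[3, -3, 4]; [5, 1, -3]; [-5, -3, -5]]
  = (3)·((1)(-5) - (-3)(-3)) - (-3)·((5)(-5) - (-3)(-5)) + (4)·((5)(-3) - (1)(-5))
  = (3)(-14) - (-3)(-40) + (4)(-10)
  = -202

det(A) = (-2)(73) - (-3)(21) + (-4)(-222) - (3)(-202) = 1411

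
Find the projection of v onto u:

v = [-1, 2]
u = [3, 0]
proj_u(v) = [-1, 0]

v·u = (-1)(3) + (2)(0) = -3
u·u = (3)² + (0)² = 9
proj_u(v) = (v·u / u·u) × u = (-3/9) × u = (-1/3) × u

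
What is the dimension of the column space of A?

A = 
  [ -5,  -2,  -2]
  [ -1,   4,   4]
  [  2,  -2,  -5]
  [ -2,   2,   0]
dim(Col(A)) = 3

Row reduce:
R2 → R2 - (1/5)·R1
R3 → R3 + (2/5)·R1
R4 → R4 - (2/5)·R1
R3 → R3 + (7/11)·R2
R4 → R4 - (7/11)·R2
R4 → R4 - (2/3)·R3
REF = 
  [  -5,   -2,   -2]
  [   0, 22/5, 22/5]
  [   0,    0,   -3]
  [   0,    0,    0]
Pivot columns: 1, 2, 3 → 3 pivots.
dim(Col(A)) = number of pivot columns = 3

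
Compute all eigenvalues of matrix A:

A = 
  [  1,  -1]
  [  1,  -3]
tr(A) = -2, det(A) = -2
Characteristic polynomial: λ² - tr(A)λ + det(A) = λ² + 2λ - 2
λ² + 2λ - 2 = 0  ⇒  λ = (-2 ± √((2)² - 4·(-2)))/2 = (-2 ± √(12))/2
  = -1 + √3,  -1 - √3

λ = -1 + √3, -1 - √3  (≈ 0.7321, -2.732)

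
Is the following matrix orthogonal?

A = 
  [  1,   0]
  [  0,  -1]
Yes

AᵀA = 
  [  1,   0]
  [  0,   1]
= I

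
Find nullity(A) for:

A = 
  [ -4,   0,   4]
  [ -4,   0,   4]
nullity(A) = 2

Row reduce:
R2 → R2 - (1)·R1
REF = 
  [ -4,   0,   4]
  [  0,   0,   0]
Pivot columns: 1 → 1 pivot.
rank(A) = 1, so nullity(A) = 3 - 1 = 2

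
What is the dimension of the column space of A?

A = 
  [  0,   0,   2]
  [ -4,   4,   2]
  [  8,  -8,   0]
dim(Col(A)) = 2

Row reduce:
Swap R1 ↔ R2
R3 → R3 + (2)·R1
R3 → R3 - (2)·R2
REF = 
  [ -4,   4,   2]
  [  0,   0,   2]
  [  0,   0,   0]
Pivot columns: 1, 3 → 2 pivots.
dim(Col(A)) = number of pivot columns = 2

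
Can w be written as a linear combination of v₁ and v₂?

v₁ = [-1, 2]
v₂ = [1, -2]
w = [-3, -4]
No

Form the augmented matrix and row-reduce:
[v₁|v₂|w] = 
  [ -1,   1,  -3]
  [  2,  -2,  -4]
R2 → R2 + (2)·R1
REF = 
  [ -1,   1,  -3]
  [  0,   0, -10]

Row 2 reads [0 0 | -10], i.e. 0 = -10, so the system is inconsistent and w ∉ span{v₁, v₂}.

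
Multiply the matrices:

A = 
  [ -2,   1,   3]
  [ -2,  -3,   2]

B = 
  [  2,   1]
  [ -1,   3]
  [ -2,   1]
AB = 
  [-11,   4]
  [ -5,  -9]

A is 2×3 and B is 3×2, so AB is 2×2. Each entry is (row of A)·(column of B):
AB[1,1] = (-2)(2) + (1)(-1) + (3)(-2) = -11
AB[1,2] = (-2)(1) + (1)(3) + (3)(1) = 4
AB[2,1] = (-2)(2) + (-3)(-1) + (2)(-2) = -5
AB[2,2] = (-2)(1) + (-3)(3) + (2)(1) = -9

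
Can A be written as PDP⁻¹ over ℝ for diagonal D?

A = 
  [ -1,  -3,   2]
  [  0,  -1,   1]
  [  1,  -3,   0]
No

Characteristic polynomial: det(λI - A) = λ³ + 2λ² + 2λ + 4
Testing integer divisors of the constant term: p(-2) = 0, so (λ + 2) is a factor:
p(λ) = (λ + 2)(λ² + 2)
λ² + 2 = 0  ⇒  λ = (0 ± √((0)² - 4·(2)))/2 = (0 ± √(-8))/2
  = i√2,  -i√2
Eigenvalues: -2, i√2, -i√2  (≈ -2, 0 + 1.414i, 0 - 1.414i)
Has complex eigenvalues (not diagonalizable over ℝ).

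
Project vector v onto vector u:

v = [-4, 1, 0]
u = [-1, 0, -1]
v·u = (-4)(-1) + (1)(0) + (0)(-1) = 4
u·u = (-1)² + (0)² + (-1)² = 2
proj_u(v) = (v·u / u·u) × u = (4/2) × u = (2) × u

proj_u(v) = [-2, 0, -2]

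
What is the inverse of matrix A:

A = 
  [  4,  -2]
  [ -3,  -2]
det(A) = (4)(-2) - (-2)(-3) = -14
For a 2×2 matrix, A⁻¹ = (1/det(A)) · [[d, -b], [-c, a]]
    = (-1/14) · [[-2, 2], [3, 4]]

A⁻¹ = 
  [  1/7,  -1/7]
  [-3/14,  -2/7]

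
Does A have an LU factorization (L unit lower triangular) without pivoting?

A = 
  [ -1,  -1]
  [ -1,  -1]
Yes.
A[1,1] = -1 ≠ 0, so Gaussian elimination proceeds without a row swap: multiplier ℓ₂₁ = (-1)/(-1) = 1, and U[2,2] = -1 - (1)(-1) = 0.
L = 
  [  1,   0]
  [  1,   1]
U = 
  [ -1,  -1]
  [  0,   0]
Check row 2 of LU: [(1)(-1), (1)(-1) + 0] = [-1, -1] = row 2 of A ✓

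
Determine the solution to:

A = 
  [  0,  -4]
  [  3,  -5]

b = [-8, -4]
x = [2, 2]

Row reduce the augmented matrix [A|b]:
Swap R1 ↔ R2
REF = 
  [  3,  -5,  -4]
  [  0,  -4,  -8]

Back-substitution:
x₂ = (-8) / (-4) = 2
x₁ = (-4 - (-5)(2)) / 3 = 2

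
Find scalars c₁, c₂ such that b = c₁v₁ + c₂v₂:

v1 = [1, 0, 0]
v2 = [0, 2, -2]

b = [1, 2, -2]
c1 = 1, c2 = 1

b = 1·v1 + 1·v2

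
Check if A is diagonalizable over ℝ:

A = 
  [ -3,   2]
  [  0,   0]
Yes

tr(A) = -3, det(A) = 0
Characteristic polynomial: λ² - tr(A)λ + det(A) = λ² + 3λ
λ² + 3λ = λ(λ + 3)
Eigenvalues: 0, -3
λ=-3: alg. mult. = 1, geom. mult. = 2 - rank(A - (-3)I) = 2 - 1 = 1
λ=0: alg. mult. = 1, geom. mult. = 2 - rank(A - (0)I) = 2 - 1 = 1
Sum of geometric multiplicities equals n, so A has n independent eigenvectors.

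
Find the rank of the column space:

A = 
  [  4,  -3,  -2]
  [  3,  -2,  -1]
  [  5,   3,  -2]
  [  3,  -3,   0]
Row reduce:
R2 → R2 - (3/4)·R1
R3 → R3 - (5/4)·R1
R4 → R4 - (3/4)·R1
R3 → R3 - (27)·R2
R4 → R4 + (3)·R2
R4 → R4 + (3/13)·R3
REF = 
  [  4,  -3,  -2]
  [  0, 1/4, 1/2]
  [  0,   0, -13]
  [  0,   0,   0]
Pivot columns: 1, 2, 3 → 3 pivots.
dim(Col(A)) = number of pivot columns = 3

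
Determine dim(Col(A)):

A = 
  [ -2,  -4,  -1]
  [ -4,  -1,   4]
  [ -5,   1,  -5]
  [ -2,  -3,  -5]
dim(Col(A)) = 3

Row reduce:
R2 → R2 - (2)·R1
R3 → R3 - (5/2)·R1
R4 → R4 - (1)·R1
R3 → R3 - (11/7)·R2
R4 → R4 - (1/7)·R2
R4 → R4 - (68/167)·R3
REF = 
  [     -2,      -4,      -1]
  [      0,       7,       6]
  [      0,       0, -167/14]
  [      0,       0,       0]
Pivot columns: 1, 2, 3 → 3 pivots.
dim(Col(A)) = number of pivot columns = 3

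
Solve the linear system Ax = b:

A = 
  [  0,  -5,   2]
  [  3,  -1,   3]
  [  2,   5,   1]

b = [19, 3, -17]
x = [-2, -3, 2]

Row reduce the augmented matrix [A|b]:
Swap R1 ↔ R2
R3 → R3 - (2/3)·R1
R3 → R3 + (17/15)·R2
REF = 
  [    3,    -1,     3,     3]
  [    0,    -5,     2,    19]
  [    0,     0, 19/15, 38/15]

Back-substitution:
x₃ = (38/15) / (19/15) = 2
x₂ = (19 - (2)(2)) / (-5) = -3
x₁ = (3 - (-1)(-3) - (3)(2)) / 3 = -2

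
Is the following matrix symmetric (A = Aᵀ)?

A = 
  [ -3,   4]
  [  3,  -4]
No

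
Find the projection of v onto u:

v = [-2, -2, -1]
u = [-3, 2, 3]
proj_u(v) = [3/22, -1/11, -3/22]

v·u = (-2)(-3) + (-2)(2) + (-1)(3) = -1
u·u = (-3)² + (2)² + (3)² = 22
proj_u(v) = (v·u / u·u) × u = (-1/22) × u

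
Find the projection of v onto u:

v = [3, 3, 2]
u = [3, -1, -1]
v·u = (3)(3) + (3)(-1) + (2)(-1) = 4
u·u = (3)² + (-1)² + (-1)² = 11
proj_u(v) = (v·u / u·u) × u = (4/11) × u

proj_u(v) = [12/11, -4/11, -4/11]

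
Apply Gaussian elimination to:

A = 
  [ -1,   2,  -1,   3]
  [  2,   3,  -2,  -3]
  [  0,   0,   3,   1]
Row operations:
R2 → R2 + (2)·R1

Resulting echelon form:
REF = 
  [ -1,   2,  -1,   3]
  [  0,   7,  -4,   3]
  [  0,   0,   3,   1]

Rank = 3 (number of non-zero pivot rows).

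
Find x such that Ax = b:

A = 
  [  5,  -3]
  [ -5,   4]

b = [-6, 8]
Row reduce the augmented matrix [A|b]:
R2 → R2 + (1)·R1
REF = 
  [  5,  -3,  -6]
  [  0,   1,   2]

Back-substitution:
x₂ = 2 / 1 = 2
x₁ = (-6 - (-3)(2)) / 5 = 0

x = [0, 2]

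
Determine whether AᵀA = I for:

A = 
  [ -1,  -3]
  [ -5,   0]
No

AᵀA = 
  [ 26,   3]
  [  3,   9]
≠ I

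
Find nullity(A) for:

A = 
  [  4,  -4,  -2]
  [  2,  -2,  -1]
nullity(A) = 2

Row reduce:
R2 → R2 - (1/2)·R1
REF = 
  [  4,  -4,  -2]
  [  0,   0,   0]
Pivot columns: 1 → 1 pivot.
rank(A) = 1, so nullity(A) = 3 - 1 = 2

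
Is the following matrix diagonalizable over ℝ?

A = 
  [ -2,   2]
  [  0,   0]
Yes

tr(A) = -2, det(A) = 0
Characteristic polynomial: λ² - tr(A)λ + det(A) = λ² + 2λ
λ² + 2λ = λ(λ + 2)
Eigenvalues: 0, -2
λ=-2: alg. mult. = 1, geom. mult. = 2 - rank(A - (-2)I) = 2 - 1 = 1
λ=0: alg. mult. = 1, geom. mult. = 2 - rank(A - (0)I) = 2 - 1 = 1
Sum of geometric multiplicities equals n, so A has n independent eigenvectors.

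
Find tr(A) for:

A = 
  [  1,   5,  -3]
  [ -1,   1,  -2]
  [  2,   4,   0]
2

tr(A) = 1 + 1 + 0 = 2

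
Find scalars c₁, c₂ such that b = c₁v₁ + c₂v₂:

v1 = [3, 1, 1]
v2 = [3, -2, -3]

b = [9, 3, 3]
c1 = 3, c2 = 0

b = 3·v1 + 0·v2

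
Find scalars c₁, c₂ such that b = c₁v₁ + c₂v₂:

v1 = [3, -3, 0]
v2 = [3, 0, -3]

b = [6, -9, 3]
c1 = 3, c2 = -1

b = 3·v1 + -1·v2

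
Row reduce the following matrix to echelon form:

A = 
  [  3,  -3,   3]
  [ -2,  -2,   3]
Row operations:
R2 → R2 + (2/3)·R1

Resulting echelon form:
REF = 
  [  3,  -3,   3]
  [  0,  -4,   5]

Rank = 2 (number of non-zero pivot rows).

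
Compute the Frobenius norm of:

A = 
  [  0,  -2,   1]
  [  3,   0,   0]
||A||_F = 3.742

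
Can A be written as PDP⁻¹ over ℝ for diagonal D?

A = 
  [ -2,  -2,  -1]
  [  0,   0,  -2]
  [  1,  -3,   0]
No

Characteristic polynomial: det(λI - A) = λ³ + 2λ² - 5λ - 16
By the rational root theorem any rational root is an integer dividing 16; none of those is a root, so p(λ) has no rational roots and hence (being an irreducible cubic) no repeated roots.
Discriminant of the cubic: Δ = -2920
Δ < 0 ⇒ one real eigenvalue and a complex-conjugate pair: λ ≈ 2.516, -2.258 + 1.123i, -2.258 - 1.123i
Has complex eigenvalues (not diagonalizable over ℝ).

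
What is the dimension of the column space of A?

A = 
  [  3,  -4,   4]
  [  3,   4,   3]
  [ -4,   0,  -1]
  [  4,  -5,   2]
dim(Col(A)) = 3

Row reduce:
R2 → R2 - (1)·R1
R3 → R3 + (4/3)·R1
R4 → R4 - (4/3)·R1
R3 → R3 + (2/3)·R2
R4 → R4 - (1/24)·R2
R4 → R4 + (79/88)·R3
REF = 
  [   3,   -4,    4]
  [   0,    8,   -1]
  [   0,    0, 11/3]
  [   0,    0,    0]
Pivot columns: 1, 2, 3 → 3 pivots.
dim(Col(A)) = number of pivot columns = 3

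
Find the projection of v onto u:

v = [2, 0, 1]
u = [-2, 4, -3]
proj_u(v) = [14/29, -28/29, 21/29]

v·u = (2)(-2) + (0)(4) + (1)(-3) = -7
u·u = (-2)² + (4)² + (-3)² = 29
proj_u(v) = (v·u / u·u) × u = (-7/29) × u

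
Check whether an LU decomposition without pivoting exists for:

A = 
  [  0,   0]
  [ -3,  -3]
No.
A[1,1] = 0 but A[2,1] = -3 ≠ 0. Any LU with L unit lower triangular has (LU)[1,1] = U[1,1] and (LU)[2,1] = L[2,1]·U[1,1]; matching A forces U[1,1] = 0, which then forces (LU)[2,1] = 0 ≠ -3. A row swap (pivoting) is required.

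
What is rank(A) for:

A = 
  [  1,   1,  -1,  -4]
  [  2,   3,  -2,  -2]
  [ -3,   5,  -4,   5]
Row reduce:
R2 → R2 - (2)·R1
R3 → R3 + (3)·R1
R3 → R3 - (8)·R2
REF = 
  [  1,   1,  -1,  -4]
  [  0,   1,   0,   6]
  [  0,   0,  -7, -55]
Pivot columns: 1, 2, 3 → 3 pivots.

rank(A) = 3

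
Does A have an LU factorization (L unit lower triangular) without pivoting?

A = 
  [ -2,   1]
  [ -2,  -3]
Yes.
A[1,1] = -2 ≠ 0, so Gaussian elimination proceeds without a row swap: multiplier ℓ₂₁ = (-2)/(-2) = 1, and U[2,2] = -3 - (1)(1) = -4.
L = 
  [  1,   0]
  [  1,   1]
U = 
  [ -2,   1]
  [  0,  -4]
Check row 2 of LU: [(1)(-2), (1)(1) + (-4)] = [-2, -3] = row 2 of A ✓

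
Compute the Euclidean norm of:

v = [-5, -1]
5.099

||v||₂ = √((-5)² + (-1)²) = √26 = 5.099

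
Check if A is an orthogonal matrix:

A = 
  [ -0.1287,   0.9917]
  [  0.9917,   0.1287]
Yes

AᵀA = 
  [  1,   0]
  [  0,   1]
≈ I (equal to I up to the 4-dp rounding of the entries)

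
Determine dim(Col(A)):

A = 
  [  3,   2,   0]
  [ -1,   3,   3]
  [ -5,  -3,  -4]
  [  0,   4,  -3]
dim(Col(A)) = 3

Row reduce:
R2 → R2 + (1/3)·R1
R3 → R3 + (5/3)·R1
R3 → R3 - (1/11)·R2
R4 → R4 - (12/11)·R2
R4 → R4 - (69/47)·R3
REF = 
  [     3,      2,      0]
  [     0,   11/3,      3]
  [     0,      0, -47/11]
  [     0,      0,      0]
Pivot columns: 1, 2, 3 → 3 pivots.
dim(Col(A)) = number of pivot columns = 3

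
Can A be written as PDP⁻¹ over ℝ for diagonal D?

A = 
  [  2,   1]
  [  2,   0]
Yes

tr(A) = 2, det(A) = -2
Characteristic polynomial: λ² - tr(A)λ + det(A) = λ² - 2λ - 2
λ² - 2λ - 2 = 0  ⇒  λ = (2 ± √((-2)² - 4·(-2)))/2 = (2 ± √(12))/2
  = 1 + √3,  1 - √3
Eigenvalues: 1 + √3, 1 - √3  (≈ 2.732, -0.7321)
The two irrational eigenvalues are distinct (simple), so each has alg. mult. = geom. mult. = 1.
Sum of geometric multiplicities equals n, so A has n independent eigenvectors.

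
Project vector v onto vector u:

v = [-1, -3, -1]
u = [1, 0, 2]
v·u = (-1)(1) + (-3)(0) + (-1)(2) = -3
u·u = (1)² + (0)² + (2)² = 5
proj_u(v) = (v·u / u·u) × u = (-3/5) × u

proj_u(v) = [-3/5, 0, -6/5]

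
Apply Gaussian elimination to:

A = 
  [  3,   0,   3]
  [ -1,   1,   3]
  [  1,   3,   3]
Row operations:
R2 → R2 + (1/3)·R1
R3 → R3 - (1/3)·R1
R3 → R3 - (3)·R2

Resulting echelon form:
REF = 
  [  3,   0,   3]
  [  0,   1,   4]
  [  0,   0, -10]

Rank = 3 (number of non-zero pivot rows).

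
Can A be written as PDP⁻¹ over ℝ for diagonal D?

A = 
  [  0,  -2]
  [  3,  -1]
No

tr(A) = -1, det(A) = 6
Characteristic polynomial: λ² - tr(A)λ + det(A) = λ² + λ + 6
λ² + λ + 6 = 0  ⇒  λ = (-1 ± √((1)² - 4·(6)))/2 = (-1 ± √(-23))/2
  = (-1 + i√23)/2,  (-1 - i√23)/2
Eigenvalues: (-1 + i√23)/2, (-1 - i√23)/2  (≈ -0.5 + 2.398i, -0.5 - 2.398i)
Has complex eigenvalues (not diagonalizable over ℝ).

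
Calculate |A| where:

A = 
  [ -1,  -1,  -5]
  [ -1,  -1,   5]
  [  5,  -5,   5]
Cofactor expansion along row 1:
det(A) = (-1)·((-1)(5) - (5)(-5)) - (-1)·((-1)(5) - (5)(5)) + (-5)·((-1)(-5) - (-1)(5))
  = (-1)(20) - (-1)(-30) + (-5)(10)
  = -100

det(A) = -100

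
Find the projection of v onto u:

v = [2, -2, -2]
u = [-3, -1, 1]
v·u = (2)(-3) + (-2)(-1) + (-2)(1) = -6
u·u = (-3)² + (-1)² + (1)² = 11
proj_u(v) = (v·u / u·u) × u = (-6/11) × u

proj_u(v) = [18/11, 6/11, -6/11]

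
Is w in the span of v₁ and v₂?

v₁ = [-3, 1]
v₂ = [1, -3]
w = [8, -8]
Yes

Form the augmented matrix and row-reduce:
[v₁|v₂|w] = 
  [ -3,   1,   8]
  [  1,  -3,  -8]
R2 → R2 + (1/3)·R1
REF = 
  [   -3,     1,     8]
  [    0,  -8/3, -16/3]

No row of the form [0 0 | nonzero], so the system is consistent. Back-substitution gives c₁ = -2, c₂ = 2: w = (-2)·v₁ + (2)·v₂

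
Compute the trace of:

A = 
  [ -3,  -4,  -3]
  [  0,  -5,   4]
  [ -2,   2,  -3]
-11

tr(A) = -3 + -5 + -3 = -11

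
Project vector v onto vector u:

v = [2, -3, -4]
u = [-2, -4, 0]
proj_u(v) = [-4/5, -8/5, 0]

v·u = (2)(-2) + (-3)(-4) + (-4)(0) = 8
u·u = (-2)² + (-4)² + (0)² = 20
proj_u(v) = (v·u / u·u) × u = (8/20) × u = (2/5) × u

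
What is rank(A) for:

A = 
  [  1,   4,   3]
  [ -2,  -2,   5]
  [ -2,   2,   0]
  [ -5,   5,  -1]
rank(A) = 3

Row reduce:
R2 → R2 + (2)·R1
R3 → R3 + (2)·R1
R4 → R4 + (5)·R1
R3 → R3 - (5/3)·R2
R4 → R4 - (25/6)·R2
R4 → R4 - (191/74)·R3
REF = 
  [    1,     4,     3]
  [    0,     6,    11]
  [    0,     0, -37/3]
  [    0,     0,     0]
Pivot columns: 1, 2, 3 → 3 pivots.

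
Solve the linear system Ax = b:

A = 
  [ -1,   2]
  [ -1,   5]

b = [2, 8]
Row reduce the augmented matrix [A|b]:
R2 → R2 - (1)·R1
REF = 
  [ -1,   2,   2]
  [  0,   3,   6]

Back-substitution:
x₂ = 6 / 3 = 2
x₁ = (2 - (2)(2)) / (-1) = 2

x = [2, 2]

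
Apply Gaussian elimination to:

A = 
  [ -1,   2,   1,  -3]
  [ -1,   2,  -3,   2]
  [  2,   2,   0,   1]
Row operations:
R2 → R2 - (1)·R1
R3 → R3 + (2)·R1
Swap R2 ↔ R3

Resulting echelon form:
REF = 
  [ -1,   2,   1,  -3]
  [  0,   6,   2,  -5]
  [  0,   0,  -4,   5]

Rank = 3 (number of non-zero pivot rows).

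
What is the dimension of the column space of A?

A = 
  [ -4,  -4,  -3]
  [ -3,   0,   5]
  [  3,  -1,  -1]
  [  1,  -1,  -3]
Row reduce:
R2 → R2 - (3/4)·R1
R3 → R3 + (3/4)·R1
R4 → R4 + (1/4)·R1
R3 → R3 + (4/3)·R2
R4 → R4 + (2/3)·R2
R4 → R4 - (13/77)·R3
REF = 
  [   -4,    -4,    -3]
  [    0,     3,  29/4]
  [    0,     0, 77/12]
  [    0,     0,     0]
Pivot columns: 1, 2, 3 → 3 pivots.
dim(Col(A)) = number of pivot columns = 3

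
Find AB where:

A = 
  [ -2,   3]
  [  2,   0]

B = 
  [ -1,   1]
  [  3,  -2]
A is 2×2 and B is 2×2, so AB is 2×2. Each entry is (row of A)·(column of B):
AB[1,1] = (-2)(-1) + (3)(3) = 11
AB[1,2] = (-2)(1) + (3)(-2) = -8
AB[2,1] = (2)(-1) + (0)(3) = -2
AB[2,2] = (2)(1) + (0)(-2) = 2

AB = 
  [ 11,  -8]
  [ -2,   2]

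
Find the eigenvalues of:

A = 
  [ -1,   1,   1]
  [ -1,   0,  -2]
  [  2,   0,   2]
Characteristic polynomial: det(λI - A) = λ³ - λ² - 3λ + 2
Testing integer divisors of the constant term: p(2) = 0, so (λ - 2) is a factor:
p(λ) = (λ - 2)(λ² + λ - 1)
λ² + λ - 1 = 0  ⇒  λ = (-1 ± √((1)² - 4·(-1)))/2 = (-1 ± √(5))/2
  = (-1 + √5)/2,  (-1 - √5)/2

λ = 2, (-1 + √5)/2, (-1 - √5)/2  (≈ 2, 0.618, -1.618)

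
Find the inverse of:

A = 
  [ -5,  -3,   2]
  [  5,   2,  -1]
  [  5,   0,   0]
det(A) = (-5)·((2)(0) - (-1)(0)) - (-3)·((5)(0) - (-1)(5)) + (2)·((5)(0) - (2)(5))
  = (-5)(0) - (-3)(5) + (2)(-10)
  = -5
det(A) = -5 ≠ 0, so A is invertible.

Cofactors Cᵢⱼ = (-1)ⁱ⁺ʲ·Mᵢⱼ:
C = 
  [  0,  -5, -10]
  [  0, -10, -15]
  [ -1,   5,   5]

adj(A) = Cᵀ:
adj(A) = 
  [  0,   0,  -1]
  [ -5, -10,   5]
  [-10, -15,   5]

A⁻¹ = (-1/5) · adj(A):
A⁻¹ = 
  [  0,   0, 1/5]
  [  1,   2,  -1]
  [  2,   3,  -1]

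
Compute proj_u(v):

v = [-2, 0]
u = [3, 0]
v·u = (-2)(3) + (0)(0) = -6
u·u = (3)² + (0)² = 9
proj_u(v) = (v·u / u·u) × u = (-6/9) × u = (-2/3) × u

proj_u(v) = [-2, 0]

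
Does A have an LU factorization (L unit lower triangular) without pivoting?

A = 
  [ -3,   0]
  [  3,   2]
Yes.
A[1,1] = -3 ≠ 0, so Gaussian elimination proceeds without a row swap: multiplier ℓ₂₁ = (3)/(-3) = -1, and U[2,2] = 2 - (-1)(0) = 2.
L = 
  [  1,   0]
  [ -1,   1]
U = 
  [ -3,   0]
  [  0,   2]
Check row 2 of LU: [(-1)(-3), (-1)(0) + 2] = [3, 2] = row 2 of A ✓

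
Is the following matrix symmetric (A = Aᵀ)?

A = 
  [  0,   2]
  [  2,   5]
Yes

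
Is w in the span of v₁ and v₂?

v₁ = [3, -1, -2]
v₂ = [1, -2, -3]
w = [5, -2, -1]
No

Form the augmented matrix and row-reduce:
[v₁|v₂|w] = 
  [  3,   1,   5]
  [ -1,  -2,  -2]
  [ -2,  -3,  -1]
R2 → R2 + (1/3)·R1
R3 → R3 + (2/3)·R1
R3 → R3 - (7/5)·R2
REF = 
  [   3,    1,    5]
  [   0, -5/3, -1/3]
  [   0,    0, 14/5]

Row 3 reads [0 0 | 14/5], i.e. 0 = 14/5, so the system is inconsistent and w ∉ span{v₁, v₂}.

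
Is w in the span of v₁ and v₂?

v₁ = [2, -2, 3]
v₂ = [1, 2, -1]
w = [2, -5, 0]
No

Form the augmented matrix and row-reduce:
[v₁|v₂|w] = 
  [  2,   1,   2]
  [ -2,   2,  -5]
  [  3,  -1,   0]
R2 → R2 + (1)·R1
R3 → R3 - (3/2)·R1
R3 → R3 + (5/6)·R2
REF = 
  [    2,     1,     2]
  [    0,     3,    -3]
  [    0,     0, -11/2]

Row 3 reads [0 0 | -11/2], i.e. 0 = -11/2, so the system is inconsistent and w ∉ span{v₁, v₂}.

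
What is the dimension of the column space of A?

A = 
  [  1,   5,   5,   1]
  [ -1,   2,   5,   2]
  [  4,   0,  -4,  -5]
dim(Col(A)) = 3

Row reduce:
R2 → R2 + (1)·R1
R3 → R3 - (4)·R1
R3 → R3 + (20/7)·R2
REF = 
  [   1,    5,    5,    1]
  [   0,    7,   10,    3]
  [   0,    0, 32/7, -3/7]
Pivot columns: 1, 2, 3 → 3 pivots.
dim(Col(A)) = number of pivot columns = 3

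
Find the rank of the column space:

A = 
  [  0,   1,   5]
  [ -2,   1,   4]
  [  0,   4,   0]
Row reduce:
Swap R1 ↔ R2
R3 → R3 - (4)·R2
REF = 
  [ -2,   1,   4]
  [  0,   1,   5]
  [  0,   0, -20]
Pivot columns: 1, 2, 3 → 3 pivots.
dim(Col(A)) = number of pivot columns = 3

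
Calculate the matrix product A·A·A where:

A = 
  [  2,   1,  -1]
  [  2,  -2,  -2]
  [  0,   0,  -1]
A² = A·A:
A²[1,1] = (2)(2) + (1)(2) + (-1)(0) = 6
A²[1,2] = (2)(1) + (1)(-2) + (-1)(0) = 0
A²[1,3] = (2)(-1) + (1)(-2) + (-1)(-1) = -3
A²[2,1] = (2)(2) + (-2)(2) + (-2)(0) = 0
A²[2,2] = (2)(1) + (-2)(-2) + (-2)(0) = 6
A²[2,3] = (2)(-1) + (-2)(-2) + (-2)(-1) = 4
A²[3,1] = (0)(2) + (0)(2) + (-1)(0) = 0
A²[3,2] = (0)(1) + (0)(-2) + (-1)(0) = 0
A²[3,3] = (0)(-1) + (0)(-2) + (-1)(-1) = 1
A² = 
  [  6,   0,  -3]
  [  0,   6,   4]
  [  0,   0,   1]

A^3 = A^2·A:
A^3[1,1] = (6)(2) + (0)(2) + (-3)(0) = 12
A^3[1,2] = (6)(1) + (0)(-2) + (-3)(0) = 6
A^3[1,3] = (6)(-1) + (0)(-2) + (-3)(-1) = -3
A^3[2,1] = (0)(2) + (6)(2) + (4)(0) = 12
A^3[2,2] = (0)(1) + (6)(-2) + (4)(0) = -12
A^3[2,3] = (0)(-1) + (6)(-2) + (4)(-1) = -16
A^3[3,1] = (0)(2) + (0)(2) + (1)(0) = 0
A^3[3,2] = (0)(1) + (0)(-2) + (1)(0) = 0
A^3[3,3] = (0)(-1) + (0)(-2) + (1)(-1) = -1
A^3 = 
  [ 12,   6,  -3]
  [ 12, -12, -16]
  [  0,   0,  -1]

Therefore
A^3 = 
  [ 12,   6,  -3]
  [ 12, -12, -16]
  [  0,   0,  -1]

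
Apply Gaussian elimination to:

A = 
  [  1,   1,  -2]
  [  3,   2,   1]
Row operations:
R2 → R2 - (3)·R1

Resulting echelon form:
REF = 
  [  1,   1,  -2]
  [  0,  -1,   7]

Rank = 2 (number of non-zero pivot rows).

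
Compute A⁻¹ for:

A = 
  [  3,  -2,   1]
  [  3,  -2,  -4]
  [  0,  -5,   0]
det(A) = (3)·((-2)(0) - (-4)(-5)) - (-2)·((3)(0) - (-4)(0)) + (1)·((3)(-5) - (-2)(0))
  = (3)(-20) - (-2)(0) + (1)(-15)
  = -75
det(A) = -75 ≠ 0, so A is invertible.

Cofactors Cᵢⱼ = (-1)ⁱ⁺ʲ·Mᵢⱼ:
C = 
  [-20,   0, -15]
  [ -5,   0,  15]
  [ 10,  15,   0]

adj(A) = Cᵀ:
adj(A) = 
  [-20,  -5,  10]
  [  0,   0,  15]
  [-15,  15,   0]

A⁻¹ = (-1/75) · adj(A):
A⁻¹ = 
  [ 4/15,  1/15, -2/15]
  [    0,     0,  -1/5]
  [  1/5,  -1/5,     0]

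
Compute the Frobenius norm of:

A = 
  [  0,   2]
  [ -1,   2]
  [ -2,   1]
||A||_F = 3.742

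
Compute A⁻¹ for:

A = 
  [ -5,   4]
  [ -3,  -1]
det(A) = (-5)(-1) - (4)(-3) = 17
For a 2×2 matrix, A⁻¹ = (1/det(A)) · [[d, -b], [-c, a]]
    = (1/17) · [[-1, -4], [3, -5]]

A⁻¹ = 
  [-1/17, -4/17]
  [ 3/17, -5/17]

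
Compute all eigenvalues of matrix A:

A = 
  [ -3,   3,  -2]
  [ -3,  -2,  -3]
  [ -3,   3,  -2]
λ = 0, (-7 + 3i√7)/2, (-7 - 3i√7)/2  (≈ 0, -3.5 + 3.969i, -3.5 - 3.969i)

Characteristic polynomial: det(λI - A) = λ³ + 7λ² + 28λ
The constant term is 0, so λ = 0 is a root: p(λ) = λ(λ² + 7λ + 28)
λ² + 7λ + 28 = 0  ⇒  λ = (-7 ± √((7)² - 4·(28)))/2 = (-7 ± √(-63))/2
  = (-7 + 3i√7)/2,  (-7 - 3i√7)/2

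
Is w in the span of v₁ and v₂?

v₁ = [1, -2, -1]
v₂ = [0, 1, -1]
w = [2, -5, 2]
No

Form the augmented matrix and row-reduce:
[v₁|v₂|w] = 
  [  1,   0,   2]
  [ -2,   1,  -5]
  [ -1,  -1,   2]
R2 → R2 + (2)·R1
R3 → R3 + (1)·R1
R3 → R3 + (1)·R2
REF = 
  [  1,   0,   2]
  [  0,   1,  -1]
  [  0,   0,   3]

Row 3 reads [0 0 | 3], i.e. 0 = 3, so the system is inconsistent and w ∉ span{v₁, v₂}.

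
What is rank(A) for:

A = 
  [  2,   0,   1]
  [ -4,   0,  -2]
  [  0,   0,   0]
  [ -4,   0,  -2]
rank(A) = 1

Row reduce:
R2 → R2 + (2)·R1
R4 → R4 + (2)·R1
REF = 
  [  2,   0,   1]
  [  0,   0,   0]
  [  0,   0,   0]
  [  0,   0,   0]
Pivot columns: 1 → 1 pivot.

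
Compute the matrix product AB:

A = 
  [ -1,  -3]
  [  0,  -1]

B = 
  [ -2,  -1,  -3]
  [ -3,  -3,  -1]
A is 2×2 and B is 2×3, so AB is 2×3. Each entry is (row of A)·(column of B):
AB[1,1] = (-1)(-2) + (-3)(-3) = 11
AB[1,2] = (-1)(-1) + (-3)(-3) = 10
AB[1,3] = (-1)(-3) + (-3)(-1) = 6
AB[2,1] = (0)(-2) + (-1)(-3) = 3
AB[2,2] = (0)(-1) + (-1)(-3) = 3
AB[2,3] = (0)(-3) + (-1)(-1) = 1

AB = 
  [ 11,  10,   6]
  [  3,   3,   1]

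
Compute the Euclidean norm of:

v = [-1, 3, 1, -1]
3.464

||v||₂ = √((-1)² + (3)² + (1)² + (-1)²) = √12 = 3.464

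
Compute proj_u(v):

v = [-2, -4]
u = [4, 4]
proj_u(v) = [-3, -3]

v·u = (-2)(4) + (-4)(4) = -24
u·u = (4)² + (4)² = 32
proj_u(v) = (v·u / u·u) × u = (-24/32) × u = (-3/4) × u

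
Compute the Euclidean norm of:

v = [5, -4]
6.403

||v||₂ = √((5)² + (-4)²) = √41 = 6.403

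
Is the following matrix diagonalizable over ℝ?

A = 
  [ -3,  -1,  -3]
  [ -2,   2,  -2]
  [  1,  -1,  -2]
No

Characteristic polynomial: det(λI - A) = λ³ + 3λ² - 5λ - 24
By the rational root theorem any rational root is an integer dividing 24; none of those is a root, so p(λ) has no rational roots and hence (being an irreducible cubic) no repeated roots.
Discriminant of the cubic: Δ = -5755
Δ < 0 ⇒ one real eigenvalue and a complex-conjugate pair: λ ≈ 2.572, -2.786 + 1.253i, -2.786 - 1.253i
Has complex eigenvalues (not diagonalizable over ℝ).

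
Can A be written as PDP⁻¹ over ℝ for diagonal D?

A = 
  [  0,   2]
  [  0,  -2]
Yes

tr(A) = -2, det(A) = 0
Characteristic polynomial: λ² - tr(A)λ + det(A) = λ² + 2λ
λ² + 2λ = λ(λ + 2)
Eigenvalues: 0, -2
λ=-2: alg. mult. = 1, geom. mult. = 2 - rank(A - (-2)I) = 2 - 1 = 1
λ=0: alg. mult. = 1, geom. mult. = 2 - rank(A - (0)I) = 2 - 1 = 1
Sum of geometric multiplicities equals n, so A has n independent eigenvectors.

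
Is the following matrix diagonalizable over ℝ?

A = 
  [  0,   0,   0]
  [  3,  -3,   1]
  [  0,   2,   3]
Yes

Characteristic polynomial: det(λI - A) = λ³ - 11λ
The constant term is 0, so λ = 0 is a root: p(λ) = λ(λ² - 11)
λ² - 11 = 0  ⇒  λ = (0 ± √((0)² - 4·(-11)))/2 = (0 ± √(44))/2
  = √11,  -√11
Eigenvalues: 0, √11, -√11  (≈ 0, 3.317, -3.317)
The two irrational eigenvalues are distinct (simple), so each has alg. mult. = geom. mult. = 1.
λ=0: alg. mult. = 1, geom. mult. = 3 - rank(A - (0)I) = 3 - 2 = 1
Sum of geometric multiplicities equals n, so A has n independent eigenvectors.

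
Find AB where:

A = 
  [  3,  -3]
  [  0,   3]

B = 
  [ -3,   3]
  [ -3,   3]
A is 2×2 and B is 2×2, so AB is 2×2. Each entry is (row of A)·(column of B):
AB[1,1] = (3)(-3) + (-3)(-3) = 0
AB[1,2] = (3)(3) + (-3)(3) = 0
AB[2,1] = (0)(-3) + (3)(-3) = -9
AB[2,2] = (0)(3) + (3)(3) = 9

AB = 
  [  0,   0]
  [ -9,   9]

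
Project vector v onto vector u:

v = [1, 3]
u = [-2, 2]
v·u = (1)(-2) + (3)(2) = 4
u·u = (-2)² + (2)² = 8
proj_u(v) = (v·u / u·u) × u = (4/8) × u = (1/2) × u

proj_u(v) = [-1, 1]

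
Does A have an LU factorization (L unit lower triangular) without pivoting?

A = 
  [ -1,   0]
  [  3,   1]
Yes.
A[1,1] = -1 ≠ 0, so Gaussian elimination proceeds without a row swap: multiplier ℓ₂₁ = (3)/(-1) = -3, and U[2,2] = 1 - (-3)(0) = 1.
L = 
  [  1,   0]
  [ -3,   1]
U = 
  [ -1,   0]
  [  0,   1]
Check row 2 of LU: [(-3)(-1), (-3)(0) + 1] = [3, 1] = row 2 of A ✓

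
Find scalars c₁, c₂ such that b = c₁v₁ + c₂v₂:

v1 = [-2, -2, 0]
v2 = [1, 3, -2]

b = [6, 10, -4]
c1 = -2, c2 = 2

b = -2·v1 + 2·v2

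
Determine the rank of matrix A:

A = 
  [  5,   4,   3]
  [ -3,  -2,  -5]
Row reduce:
R2 → R2 + (3/5)·R1
REF = 
  [    5,     4,     3]
  [    0,   2/5, -16/5]
Pivot columns: 1, 2 → 2 pivots.

rank(A) = 2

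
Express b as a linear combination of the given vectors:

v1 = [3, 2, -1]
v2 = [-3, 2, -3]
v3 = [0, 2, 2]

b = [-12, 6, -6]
c1 = -1, c2 = 3, c3 = 1

b = -1·v1 + 3·v2 + 1·v3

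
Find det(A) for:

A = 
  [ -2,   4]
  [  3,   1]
For a 2×2 matrix, det = ad - bc = (-2)(1) - (4)(3) = -14

det(A) = -14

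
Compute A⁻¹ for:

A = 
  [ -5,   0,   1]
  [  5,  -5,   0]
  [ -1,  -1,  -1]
det(A) = (-5)·((-5)(-1) - (0)(-1)) - (0)·((5)(-1) - (0)(-1)) + (1)·((5)(-1) - (-5)(-1))
  = (-5)(5) - (0)(-5) + (1)(-10)
  = -35
det(A) = -35 ≠ 0, so A is invertible.

Cofactors Cᵢⱼ = (-1)ⁱ⁺ʲ·Mᵢⱼ:
C = 
  [  5,   5, -10]
  [ -1,   6,  -5]
  [  5,   5,  25]

adj(A) = Cᵀ:
adj(A) = 
  [  5,  -1,   5]
  [  5,   6,   5]
  [-10,  -5,  25]

A⁻¹ = (-1/35) · adj(A):
A⁻¹ = 
  [ -1/7,  1/35,  -1/7]
  [ -1/7, -6/35,  -1/7]
  [  2/7,   1/7,  -5/7]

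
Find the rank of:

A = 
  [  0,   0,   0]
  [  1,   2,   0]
rank(A) = 1

Row reduce:
Swap R1 ↔ R2
REF = 
  [  1,   2,   0]
  [  0,   0,   0]
Pivot columns: 1 → 1 pivot.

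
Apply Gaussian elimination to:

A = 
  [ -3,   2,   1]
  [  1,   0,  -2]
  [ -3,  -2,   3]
Row operations:
R2 → R2 + (1/3)·R1
R3 → R3 - (1)·R1
R3 → R3 + (6)·R2

Resulting echelon form:
REF = 
  [  -3,    2,    1]
  [   0,  2/3, -5/3]
  [   0,    0,   -8]

Rank = 3 (number of non-zero pivot rows).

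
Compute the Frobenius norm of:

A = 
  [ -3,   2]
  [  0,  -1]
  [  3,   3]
||A||_F = 5.657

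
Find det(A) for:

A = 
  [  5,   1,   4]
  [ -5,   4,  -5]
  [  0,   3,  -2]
-35

Cofactor expansion along row 1:
det(A) = (5)·((4)(-2) - (-5)(3)) - (1)·((-5)(-2) - (-5)(0)) + (4)·((-5)(3) - (4)(0))
  = (5)(7) - (1)(10) + (4)(-15)
  = -35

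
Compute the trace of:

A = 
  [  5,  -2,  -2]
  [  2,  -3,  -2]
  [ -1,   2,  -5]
-3

tr(A) = 5 + -3 + -5 = -3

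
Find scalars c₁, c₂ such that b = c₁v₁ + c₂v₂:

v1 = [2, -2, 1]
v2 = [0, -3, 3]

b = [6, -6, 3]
c1 = 3, c2 = 0

b = 3·v1 + 0·v2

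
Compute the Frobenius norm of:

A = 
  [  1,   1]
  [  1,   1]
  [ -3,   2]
||A||_F = 4.123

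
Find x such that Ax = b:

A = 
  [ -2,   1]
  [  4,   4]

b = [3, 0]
Row reduce the augmented matrix [A|b]:
R2 → R2 + (2)·R1
REF = 
  [ -2,   1,   3]
  [  0,   6,   6]

Back-substitution:
x₂ = 6 / 6 = 1
x₁ = (3 - (1)(1)) / (-2) = -1

x = [-1, 1]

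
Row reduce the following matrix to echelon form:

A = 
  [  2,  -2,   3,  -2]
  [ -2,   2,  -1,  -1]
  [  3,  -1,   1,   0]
Row operations:
R2 → R2 + (1)·R1
R3 → R3 - (3/2)·R1
Swap R2 ↔ R3

Resulting echelon form:
REF = 
  [   2,   -2,    3,   -2]
  [   0,    2, -7/2,    3]
  [   0,    0,    2,   -3]

Rank = 3 (number of non-zero pivot rows).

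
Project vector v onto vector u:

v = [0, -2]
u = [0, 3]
v·u = (0)(0) + (-2)(3) = -6
u·u = (0)² + (3)² = 9
proj_u(v) = (v·u / u·u) × u = (-6/9) × u = (-2/3) × u

proj_u(v) = [0, -2]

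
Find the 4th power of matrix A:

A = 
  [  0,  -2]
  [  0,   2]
A² = A·A:
A²[1,1] = (0)(0) + (-2)(0) = 0
A²[1,2] = (0)(-2) + (-2)(2) = -4
A²[2,1] = (0)(0) + (2)(0) = 0
A²[2,2] = (0)(-2) + (2)(2) = 4
A² = 
  [  0,  -4]
  [  0,   4]

A^3 = A^2·A:
A^3[1,1] = (0)(0) + (-4)(0) = 0
A^3[1,2] = (0)(-2) + (-4)(2) = -8
A^3[2,1] = (0)(0) + (4)(0) = 0
A^3[2,2] = (0)(-2) + (4)(2) = 8
A^3 = 
  [  0,  -8]
  [  0,   8]

A^4 = A^3·A:
A^4[1,1] = (0)(0) + (-8)(0) = 0
A^4[1,2] = (0)(-2) + (-8)(2) = -16
A^4[2,1] = (0)(0) + (8)(0) = 0
A^4[2,2] = (0)(-2) + (8)(2) = 16
A^4 = 
  [  0, -16]
  [  0,  16]

Therefore
A^4 = 
  [  0, -16]
  [  0,  16]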